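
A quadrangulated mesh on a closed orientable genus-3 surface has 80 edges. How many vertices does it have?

36

χ = 2 − 2·3 = -4, and every face is a square so 4F = 2E.
F = 2E/4 = 40. Then V = -4 + E − F = -4 + 80 − 40 = 36.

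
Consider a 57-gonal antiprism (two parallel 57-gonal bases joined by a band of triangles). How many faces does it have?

An antiprism on an n-gon has two n-gon caps and 2n triangles: V = 2·57 = 114, E = 4·57 = 228, F = 2·57 + 2 = 116.
Check: V − E + F = 114 − 228 + 116 = 2.

116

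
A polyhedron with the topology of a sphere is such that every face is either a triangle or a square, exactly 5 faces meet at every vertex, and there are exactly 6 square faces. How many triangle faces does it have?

Let x be the number of triangles; then F = 6 + x.
Edge–face incidences: 2E = 4·6 + 3·x = 24 + 3x.
Every vertex has degree 5, so 5V = 2E.
Euler: V − E + F = 2 ⇒ (2E)/5 − E + (6 + x) = 2.
Multiply by 10: 2·(2E) − 5·(2E) + 10·(6 + x) = 20, i.e. 60 + 10x − 3·(24 + 3x) = 20.
Collecting terms: x − 12 = 20, so x = 32.
Then 2E = 24 + 3·32 = 120, so E = 60, V = 2E/5 = 24, F = 6 + 32 = 38.

32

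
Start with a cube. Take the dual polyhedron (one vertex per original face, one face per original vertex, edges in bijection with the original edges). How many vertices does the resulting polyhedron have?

6

The base solid has V = 8, E = 12, F = 6.
The dual swaps V and F and preserves E: V′ = F = 6, E′ = E = 12, F′ = V = 8.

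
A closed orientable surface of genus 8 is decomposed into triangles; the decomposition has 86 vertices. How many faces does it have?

200

χ = 2 − 2·8 = -14, and every face is a triangle so 3F = 2E.
V − E + F = -14 with E = 3F/2 gives 86 − (3/2 − 1)·F = -14, so F = 200 and E = 300.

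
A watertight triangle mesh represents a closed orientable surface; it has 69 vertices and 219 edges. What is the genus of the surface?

3

Every face is a triangle and each edge borders two faces, so 3F = 2·219, giving F = 146.
χ = V − E + F = 69 − 219 + 146 = -4.
For a closed orientable surface χ = 2 − 2g, so g = (2 − (-4))/2 = 3.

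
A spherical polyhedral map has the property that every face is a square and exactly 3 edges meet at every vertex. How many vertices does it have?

Each face has 4 edges and each edge borders two faces, so 2E = 4F.
Each vertex has degree 3, so 3V = 2E and hence V = 4F/3.
Euler: V − E + F = 2 ⇒ (4F/3) − (4F/2) + F = 2.
Multiply by 6: (8 − 12 + 6)F = 12, i.e. 2F = 12.
So F = 6, E = 4·6/2 = 12, V = 4·6/3 = 8.

8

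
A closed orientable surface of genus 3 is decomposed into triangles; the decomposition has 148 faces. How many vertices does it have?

χ = 2 − 2·3 = -4, and every face is a triangle so 3F = 2E.
E = 3·148/2 = 222. Then V = -4 + E − F = -4 + 222 − 148 = 70.

70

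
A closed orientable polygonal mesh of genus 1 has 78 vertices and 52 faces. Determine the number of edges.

For a closed orientable surface of genus 1, χ = 2 − 2·1 = 0.
E = V + F − (0) = 78 + 52 − (0) = 130.

130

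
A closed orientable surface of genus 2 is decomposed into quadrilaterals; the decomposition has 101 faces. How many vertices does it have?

χ = 2 − 2·2 = -2, and every face is a square so 4F = 2E.
E = 4·101/2 = 202. Then V = -2 + E − F = -2 + 202 − 101 = 99.

99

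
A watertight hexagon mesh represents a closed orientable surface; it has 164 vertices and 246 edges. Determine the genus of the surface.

1

Every face is a hexagon and each edge borders two faces, so 6F = 2·246, giving F = 82.
χ = V − E + F = 164 − 246 + 82 = 0.
For a closed orientable surface χ = 2 − 2g, so g = (2 − (0))/2 = 1.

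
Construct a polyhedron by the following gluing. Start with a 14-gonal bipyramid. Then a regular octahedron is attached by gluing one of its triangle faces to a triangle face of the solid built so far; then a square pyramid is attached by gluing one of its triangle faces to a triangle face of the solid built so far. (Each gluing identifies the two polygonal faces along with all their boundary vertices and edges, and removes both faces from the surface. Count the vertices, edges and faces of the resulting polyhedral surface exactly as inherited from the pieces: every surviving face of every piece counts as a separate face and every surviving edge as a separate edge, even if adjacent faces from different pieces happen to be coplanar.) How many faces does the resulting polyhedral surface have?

A 14-gonal bipyramid: V=16, E=42, F=28.
Attach a regular octahedron (V=6, E=12, F=8) along a 3-gon: merge 3 vertices and 3 edges, delete both glued faces → V=19, E=51, F=34.
Attach a square pyramid (V=5, E=8, F=5) along a 3-gon: merge 3 vertices and 3 edges, delete both glued faces → V=21, E=56, F=37.
Check: V − E + F = 21 − 56 + 37 = 2.

37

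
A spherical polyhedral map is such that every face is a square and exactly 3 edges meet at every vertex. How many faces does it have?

Each face has 4 edges and each edge borders two faces, so 2E = 4F.
Each vertex has degree 3, so 3V = 2E and hence V = 4F/3.
Euler: V − E + F = 2 ⇒ (4F/3) − (4F/2) + F = 2.
Multiply by 6: (8 − 12 + 6)F = 12, i.e. 2F = 12.
So F = 6, E = 4·6/2 = 12, V = 4·6/3 = 8.

6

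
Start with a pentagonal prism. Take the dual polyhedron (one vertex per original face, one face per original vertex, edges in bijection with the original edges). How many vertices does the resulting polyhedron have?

The base solid has V = 10, E = 15, F = 7.
The dual swaps V and F and preserves E: V′ = F = 7, E′ = E = 15, F′ = V = 10.

7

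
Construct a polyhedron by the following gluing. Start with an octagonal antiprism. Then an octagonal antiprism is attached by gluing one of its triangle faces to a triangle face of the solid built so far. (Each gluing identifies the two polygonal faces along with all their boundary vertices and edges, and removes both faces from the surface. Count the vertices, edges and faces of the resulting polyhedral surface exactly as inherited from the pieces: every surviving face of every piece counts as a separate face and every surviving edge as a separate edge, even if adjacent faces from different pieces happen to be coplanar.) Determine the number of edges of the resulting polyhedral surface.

An octagonal antiprism: V=16, E=32, F=18.
Attach an octagonal antiprism (V=16, E=32, F=18) along a 3-gon: merge 3 vertices and 3 edges, delete both glued faces → V=29, E=61, F=34.
Check: V − E + F = 29 − 61 + 34 = 2.

61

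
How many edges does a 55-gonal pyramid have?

A pyramid on an n-gon base has one n-gon and n triangles: V = 55 + 1 = 56, E = 2·55 = 110, F = 55 + 1 = 56.
Check: V − E + F = 56 − 110 + 56 = 2.

110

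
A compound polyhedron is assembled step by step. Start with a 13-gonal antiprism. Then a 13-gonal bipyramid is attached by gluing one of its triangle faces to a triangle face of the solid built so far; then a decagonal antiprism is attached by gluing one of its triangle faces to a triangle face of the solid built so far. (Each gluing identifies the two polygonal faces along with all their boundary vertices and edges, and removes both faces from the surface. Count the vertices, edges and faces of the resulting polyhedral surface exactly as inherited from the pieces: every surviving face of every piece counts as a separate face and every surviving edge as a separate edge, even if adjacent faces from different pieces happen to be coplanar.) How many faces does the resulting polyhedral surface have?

72

A 13-gonal antiprism: V=26, E=52, F=28.
Attach a 13-gonal bipyramid (V=15, E=39, F=26) along a 3-gon: merge 3 vertices and 3 edges, delete both glued faces → V=38, E=88, F=52.
Attach a decagonal antiprism (V=20, E=40, F=22) along a 3-gon: merge 3 vertices and 3 edges, delete both glued faces → V=55, E=125, F=72.
Check: V − E + F = 55 − 125 + 72 = 2.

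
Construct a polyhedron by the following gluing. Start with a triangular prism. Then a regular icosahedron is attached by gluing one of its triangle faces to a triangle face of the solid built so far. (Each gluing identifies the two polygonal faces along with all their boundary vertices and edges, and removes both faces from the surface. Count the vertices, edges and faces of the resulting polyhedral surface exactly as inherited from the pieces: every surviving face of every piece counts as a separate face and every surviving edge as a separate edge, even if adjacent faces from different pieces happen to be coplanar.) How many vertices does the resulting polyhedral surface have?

15

A triangular prism: V=6, E=9, F=5.
Attach a regular icosahedron (V=12, E=30, F=20) along a 3-gon: merge 3 vertices and 3 edges, delete both glued faces → V=15, E=36, F=23.
Check: V − E + F = 15 − 36 + 23 = 2.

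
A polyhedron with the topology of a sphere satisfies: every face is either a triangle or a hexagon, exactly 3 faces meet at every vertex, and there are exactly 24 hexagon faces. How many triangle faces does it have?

4

Let x be the number of triangles; then F = 24 + x.
Edge–face incidences: 2E = 6·24 + 3·x = 144 + 3x.
Every vertex has degree 3, so 3V = 2E.
Euler: V − E + F = 2 ⇒ (2E)/3 − E + (24 + x) = 2.
Multiply by 6: 2·(2E) − 3·(2E) + 6·(24 + x) = 12, i.e. 144 + 6x − (144 + 3x) = 12.
Collecting terms: 3x = 12, so x = 4.
Then 2E = 144 + 3·4 = 156, so E = 78, V = 2E/3 = 52, F = 24 + 4 = 28.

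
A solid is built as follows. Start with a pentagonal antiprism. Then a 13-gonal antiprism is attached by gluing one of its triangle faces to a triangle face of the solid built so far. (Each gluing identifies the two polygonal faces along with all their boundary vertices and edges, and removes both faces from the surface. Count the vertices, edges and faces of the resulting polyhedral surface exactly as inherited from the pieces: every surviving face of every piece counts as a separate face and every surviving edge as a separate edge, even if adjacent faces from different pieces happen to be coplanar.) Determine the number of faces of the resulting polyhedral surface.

38

A pentagonal antiprism: V=10, E=20, F=12.
Attach a 13-gonal antiprism (V=26, E=52, F=28) along a 3-gon: merge 3 vertices and 3 edges, delete both glued faces → V=33, E=69, F=38.
Check: V − E + F = 33 − 69 + 38 = 2.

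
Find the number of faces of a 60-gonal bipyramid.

A bipyramid over an n-gon has 2n triangular faces and n + 2 vertices: V = 60 + 2 = 62, E = 3·60 = 180, F = 2·60 = 120.

120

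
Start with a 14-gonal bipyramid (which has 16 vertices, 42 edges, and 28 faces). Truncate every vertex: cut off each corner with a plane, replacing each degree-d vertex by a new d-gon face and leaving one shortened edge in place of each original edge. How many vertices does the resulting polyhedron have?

84

Truncation replaces each original edge-end by a new vertex, so V′ = 2E = 84.
Each original edge survives, and each old vertex of degree d contributes d new edges; summing degrees gives Σd = 2E, so E′ = E + 2E = 3E = 126.
Each original face survives and each original vertex becomes one new face: F′ = F + V = 44.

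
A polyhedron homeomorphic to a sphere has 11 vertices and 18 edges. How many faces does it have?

Here V − E + F = 2.
F = 2 − V + E = 2 − 11 + 18 = 9.

9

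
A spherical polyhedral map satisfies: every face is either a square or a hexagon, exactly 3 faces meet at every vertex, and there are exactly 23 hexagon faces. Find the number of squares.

6

Let x be the number of squares; then F = 23 + x.
Edge–face incidences: 2E = 6·23 + 4·x = 138 + 4x.
Every vertex has degree 3, so 3V = 2E.
Euler: V − E + F = 2 ⇒ (2E)/3 − E + (23 + x) = 2.
Multiply by 6: 2·(2E) − 3·(2E) + 6·(23 + x) = 12, i.e. 138 + 6x − (138 + 4x) = 12.
Collecting terms: 2x = 12, so x = 6.
Then 2E = 138 + 4·6 = 162, so E = 81, V = 2E/3 = 54, F = 23 + 6 = 29.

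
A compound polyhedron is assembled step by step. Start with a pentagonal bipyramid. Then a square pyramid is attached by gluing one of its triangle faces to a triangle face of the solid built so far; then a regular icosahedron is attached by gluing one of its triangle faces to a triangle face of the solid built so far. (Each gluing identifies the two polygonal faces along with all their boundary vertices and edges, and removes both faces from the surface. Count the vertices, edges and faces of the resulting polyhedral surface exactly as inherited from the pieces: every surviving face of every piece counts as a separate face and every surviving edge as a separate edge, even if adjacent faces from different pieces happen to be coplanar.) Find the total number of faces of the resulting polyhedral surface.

A pentagonal bipyramid: V=7, E=15, F=10.
Attach a square pyramid (V=5, E=8, F=5) along a 3-gon: merge 3 vertices and 3 edges, delete both glued faces → V=9, E=20, F=13.
Attach a regular icosahedron (V=12, E=30, F=20) along a 3-gon: merge 3 vertices and 3 edges, delete both glued faces → V=18, E=47, F=31.
Check: V − E + F = 18 − 47 + 31 = 2.

31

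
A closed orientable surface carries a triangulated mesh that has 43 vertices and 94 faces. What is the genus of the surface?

3

Every face is a triangle, so 2E = 3·94 = 282, giving E = 141.
χ = V − E + F = 43 − 141 + 94 = -4.
For a closed orientable surface χ = 2 − 2g, so g = (2 − (-4))/2 = 3.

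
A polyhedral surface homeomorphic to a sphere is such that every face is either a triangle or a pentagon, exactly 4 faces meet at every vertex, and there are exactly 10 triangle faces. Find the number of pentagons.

Let x be the number of pentagons; then F = 10 + x.
Edge–face incidences: 2E = 3·10 + 5·x = 30 + 5x.
Every vertex has degree 4, so 4V = 2E.
Euler: V − E + F = 2 ⇒ (2E)/4 − E + (10 + x) = 2.
Multiply by 8: 2·(2E) − 4·(2E) + 8·(10 + x) = 16, i.e. 80 + 8x − 2·(30 + 5x) = 16.
Collecting terms: −2x + 20 = 16, so −2x = −4, so x = 2.
Then 2E = 30 + 5·2 = 40, so E = 20, V = 2E/4 = 10, F = 10 + 2 = 12.

2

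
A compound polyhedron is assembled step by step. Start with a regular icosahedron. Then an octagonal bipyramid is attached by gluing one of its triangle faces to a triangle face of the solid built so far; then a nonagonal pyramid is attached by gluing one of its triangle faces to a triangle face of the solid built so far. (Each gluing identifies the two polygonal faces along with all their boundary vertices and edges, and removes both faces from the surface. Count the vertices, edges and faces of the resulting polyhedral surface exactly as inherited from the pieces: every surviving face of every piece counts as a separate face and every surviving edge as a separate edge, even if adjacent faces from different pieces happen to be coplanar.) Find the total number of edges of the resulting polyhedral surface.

A regular icosahedron: V=12, E=30, F=20.
Attach an octagonal bipyramid (V=10, E=24, F=16) along a 3-gon: merge 3 vertices and 3 edges, delete both glued faces → V=19, E=51, F=34.
Attach a nonagonal pyramid (V=10, E=18, F=10) along a 3-gon: merge 3 vertices and 3 edges, delete both glued faces → V=26, E=66, F=42.
Check: V − E + F = 26 − 66 + 42 = 2.

66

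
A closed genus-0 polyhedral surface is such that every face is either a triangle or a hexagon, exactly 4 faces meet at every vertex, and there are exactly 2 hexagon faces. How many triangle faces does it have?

Let x be the number of triangles; then F = 2 + x.
Edge–face incidences: 2E = 6·2 + 3·x = 12 + 3x.
Every vertex has degree 4, so 4V = 2E.
Euler: V − E + F = 2 ⇒ (2E)/4 − E + (2 + x) = 2.
Multiply by 8: 2·(2E) − 4·(2E) + 8·(2 + x) = 16, i.e. 16 + 8x − 2·(12 + 3x) = 16.
Collecting terms: 2x − 8 = 16, so 2x = 24, so x = 12.
Then 2E = 12 + 3·12 = 48, so E = 24, V = 2E/4 = 12, F = 2 + 12 = 14.

12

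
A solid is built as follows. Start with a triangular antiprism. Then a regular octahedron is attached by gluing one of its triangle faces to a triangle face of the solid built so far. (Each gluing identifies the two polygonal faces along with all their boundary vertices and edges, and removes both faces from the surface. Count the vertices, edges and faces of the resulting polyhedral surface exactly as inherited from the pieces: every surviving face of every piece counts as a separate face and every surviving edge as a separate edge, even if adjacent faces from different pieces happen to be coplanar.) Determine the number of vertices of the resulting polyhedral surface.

A triangular antiprism: V=6, E=12, F=8.
Attach a regular octahedron (V=6, E=12, F=8) along a 3-gon: merge 3 vertices and 3 edges, delete both glued faces → V=9, E=21, F=14.
Check: V − E + F = 9 − 21 + 14 = 2.

9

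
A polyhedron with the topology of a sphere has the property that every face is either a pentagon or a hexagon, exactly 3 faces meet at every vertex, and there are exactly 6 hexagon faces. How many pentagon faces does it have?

12

Let x be the number of pentagons; then F = 6 + x.
Edge–face incidences: 2E = 6·6 + 5·x = 36 + 5x.
Every vertex has degree 3, so 3V = 2E.
Euler: V − E + F = 2 ⇒ (2E)/3 − E + (6 + x) = 2.
Multiply by 6: 2·(2E) − 3·(2E) + 6·(6 + x) = 12, i.e. 36 + 6x − (36 + 5x) = 12.
Collecting terms: x = 12.
Then 2E = 36 + 5·12 = 96, so E = 48, V = 2E/3 = 32, F = 6 + 12 = 18.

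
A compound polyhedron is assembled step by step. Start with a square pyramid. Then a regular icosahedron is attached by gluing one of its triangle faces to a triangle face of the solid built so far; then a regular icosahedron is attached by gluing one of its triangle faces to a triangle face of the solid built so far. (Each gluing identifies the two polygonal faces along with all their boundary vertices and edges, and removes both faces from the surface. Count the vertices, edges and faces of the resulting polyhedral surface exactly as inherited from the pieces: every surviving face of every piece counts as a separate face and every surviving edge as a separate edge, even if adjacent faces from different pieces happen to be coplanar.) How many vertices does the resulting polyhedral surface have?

A square pyramid: V=5, E=8, F=5.
Attach a regular icosahedron (V=12, E=30, F=20) along a 3-gon: merge 3 vertices and 3 edges, delete both glued faces → V=14, E=35, F=23.
Attach a regular icosahedron (V=12, E=30, F=20) along a 3-gon: merge 3 vertices and 3 edges, delete both glued faces → V=23, E=62, F=41.
Check: V − E + F = 23 − 62 + 41 = 2.

23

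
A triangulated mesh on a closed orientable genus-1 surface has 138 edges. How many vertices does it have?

46

χ = 2 − 2·1 = 0, and every face is a triangle so 3F = 2E.
F = 2E/3 = 92. Then V = 0 + E − F = 0 + 138 − 92 = 46.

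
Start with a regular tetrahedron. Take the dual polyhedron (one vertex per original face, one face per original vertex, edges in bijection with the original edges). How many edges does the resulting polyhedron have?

6

The base solid has V = 4, E = 6, F = 4.
The dual swaps V and F and preserves E: V′ = F = 4, E′ = E = 6, F′ = V = 4.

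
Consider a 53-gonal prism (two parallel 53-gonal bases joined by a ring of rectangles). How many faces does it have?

55

A prism on an n-gon has two n-gon bases and n rectangular sides: V = 2·53 = 106, E = 3·53 = 159, F = 53 + 2 = 55.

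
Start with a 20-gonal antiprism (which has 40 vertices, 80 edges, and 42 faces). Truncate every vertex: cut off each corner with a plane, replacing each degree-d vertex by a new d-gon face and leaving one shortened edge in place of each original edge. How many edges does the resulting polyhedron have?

240

Truncation replaces each original edge-end by a new vertex, so V′ = 2E = 160.
Each original edge survives, and each old vertex of degree d contributes d new edges; summing degrees gives Σd = 2E, so E′ = E + 2E = 3E = 240.
Each original face survives and each original vertex becomes one new face: F′ = F + V = 82.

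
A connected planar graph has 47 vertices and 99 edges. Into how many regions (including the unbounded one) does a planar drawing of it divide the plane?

Euler's formula for a connected plane graph: V − E + F = 2, so F = 2 − 47 + 99 = 54.

54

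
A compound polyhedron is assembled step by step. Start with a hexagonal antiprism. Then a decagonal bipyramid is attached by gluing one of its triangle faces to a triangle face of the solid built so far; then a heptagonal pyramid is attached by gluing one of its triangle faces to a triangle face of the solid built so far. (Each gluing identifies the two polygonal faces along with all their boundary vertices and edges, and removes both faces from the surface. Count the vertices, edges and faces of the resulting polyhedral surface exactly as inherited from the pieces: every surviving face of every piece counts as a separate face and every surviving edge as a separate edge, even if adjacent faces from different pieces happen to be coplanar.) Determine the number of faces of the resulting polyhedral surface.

38

A hexagonal antiprism: V=12, E=24, F=14.
Attach a decagonal bipyramid (V=12, E=30, F=20) along a 3-gon: merge 3 vertices and 3 edges, delete both glued faces → V=21, E=51, F=32.
Attach a heptagonal pyramid (V=8, E=14, F=8) along a 3-gon: merge 3 vertices and 3 edges, delete both glued faces → V=26, E=62, F=38.
Check: V − E + F = 26 − 62 + 38 = 2.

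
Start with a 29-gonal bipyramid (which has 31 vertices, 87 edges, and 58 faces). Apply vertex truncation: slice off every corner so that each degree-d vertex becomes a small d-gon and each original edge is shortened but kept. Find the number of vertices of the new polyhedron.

Truncation replaces each original edge-end by a new vertex, so V′ = 2E = 174.
Each original edge survives, and each old vertex of degree d contributes d new edges; summing degrees gives Σd = 2E, so E′ = E + 2E = 3E = 261.
Each original face survives and each original vertex becomes one new face: F′ = F + V = 89.

174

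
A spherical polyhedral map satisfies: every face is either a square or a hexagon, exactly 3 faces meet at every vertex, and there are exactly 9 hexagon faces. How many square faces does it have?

6

Let x be the number of squares; then F = 9 + x.
Edge–face incidences: 2E = 6·9 + 4·x = 54 + 4x.
Every vertex has degree 3, so 3V = 2E.
Euler: V − E + F = 2 ⇒ (2E)/3 − E + (9 + x) = 2.
Multiply by 6: 2·(2E) − 3·(2E) + 6·(9 + x) = 12, i.e. 54 + 6x − (54 + 4x) = 12.
Collecting terms: 2x = 12, so x = 6.
Then 2E = 54 + 4·6 = 78, so E = 39, V = 2E/3 = 26, F = 9 + 6 = 15.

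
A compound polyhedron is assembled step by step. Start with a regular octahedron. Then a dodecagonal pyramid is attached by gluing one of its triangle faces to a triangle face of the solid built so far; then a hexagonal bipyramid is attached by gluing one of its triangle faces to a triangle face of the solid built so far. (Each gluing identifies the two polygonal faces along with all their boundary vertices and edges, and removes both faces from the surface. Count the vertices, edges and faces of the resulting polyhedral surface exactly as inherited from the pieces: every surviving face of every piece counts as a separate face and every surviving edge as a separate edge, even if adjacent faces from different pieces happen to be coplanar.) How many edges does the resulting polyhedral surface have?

A regular octahedron: V=6, E=12, F=8.
Attach a dodecagonal pyramid (V=13, E=24, F=13) along a 3-gon: merge 3 vertices and 3 edges, delete both glued faces → V=16, E=33, F=19.
Attach a hexagonal bipyramid (V=8, E=18, F=12) along a 3-gon: merge 3 vertices and 3 edges, delete both glued faces → V=21, E=48, F=29.
Check: V − E + F = 21 − 48 + 29 = 2.

48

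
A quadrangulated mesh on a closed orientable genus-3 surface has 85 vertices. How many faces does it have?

χ = 2 − 2·3 = -4, and every face is a square so 4F = 2E.
V − E + F = -4 with E = 4F/2 gives 85 − (4/2 − 1)·F = -4, so F = 89 and E = 178.

89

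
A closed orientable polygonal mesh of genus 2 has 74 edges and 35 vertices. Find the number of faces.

37

For a closed orientable surface of genus 2, χ = 2 − 2·2 = -2.
F = -2 − V + E = -2 − 35 + 74 = 37.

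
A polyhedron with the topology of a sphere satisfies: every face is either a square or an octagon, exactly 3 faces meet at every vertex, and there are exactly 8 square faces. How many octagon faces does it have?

Let x be the number of octagons; then F = 8 + x.
Edge–face incidences: 2E = 4·8 + 8·x = 32 + 8x.
Every vertex has degree 3, so 3V = 2E.
Euler: V − E + F = 2 ⇒ (2E)/3 − E + (8 + x) = 2.
Multiply by 6: 2·(2E) − 3·(2E) + 6·(8 + x) = 12, i.e. 48 + 6x − (32 + 8x) = 12.
Collecting terms: −2x + 16 = 12, so −2x = −4, so x = 2.
Then 2E = 32 + 8·2 = 48, so E = 24, V = 2E/3 = 16, F = 8 + 2 = 10.

2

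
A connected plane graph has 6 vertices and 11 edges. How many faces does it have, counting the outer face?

Euler's formula for a connected plane graph: V − E + F = 2, so F = 2 − 6 + 11 = 7.

7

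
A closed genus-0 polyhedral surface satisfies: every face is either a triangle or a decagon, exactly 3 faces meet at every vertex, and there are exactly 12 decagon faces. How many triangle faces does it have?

Let x be the number of triangles; then F = 12 + x.
Edge–face incidences: 2E = 10·12 + 3·x = 120 + 3x.
Every vertex has degree 3, so 3V = 2E.
Euler: V − E + F = 2 ⇒ (2E)/3 − E + (12 + x) = 2.
Multiply by 6: 2·(2E) − 3·(2E) + 6·(12 + x) = 12, i.e. 72 + 6x − (120 + 3x) = 12.
Collecting terms: 3x − 48 = 12, so 3x = 60, so x = 20.
Then 2E = 120 + 3·20 = 180, so E = 90, V = 2E/3 = 60, F = 12 + 20 = 32.

20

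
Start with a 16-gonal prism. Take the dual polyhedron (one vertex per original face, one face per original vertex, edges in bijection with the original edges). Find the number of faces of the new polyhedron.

32

The base solid has V = 32, E = 48, F = 18.
The dual swaps V and F and preserves E: V′ = F = 18, E′ = E = 48, F′ = V = 32.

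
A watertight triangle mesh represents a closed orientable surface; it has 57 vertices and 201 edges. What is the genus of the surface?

6

Every face is a triangle and each edge borders two faces, so 3F = 2·201, giving F = 134.
χ = V − E + F = 57 − 201 + 134 = -10.
For a closed orientable surface χ = 2 − 2g, so g = (2 − (-10))/2 = 6.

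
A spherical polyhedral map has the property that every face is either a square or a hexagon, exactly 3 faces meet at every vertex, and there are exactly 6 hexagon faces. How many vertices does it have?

20

Let x be the number of squares; then F = 6 + x.
Edge–face incidences: 2E = 6·6 + 4·x = 36 + 4x.
Every vertex has degree 3, so 3V = 2E.
Euler: V − E + F = 2 ⇒ (2E)/3 − E + (6 + x) = 2.
Multiply by 6: 2·(2E) − 3·(2E) + 6·(6 + x) = 12, i.e. 36 + 6x − (36 + 4x) = 12.
Collecting terms: 2x = 12, so x = 6.
Then 2E = 36 + 4·6 = 60, so E = 30, V = 2E/3 = 20, F = 6 + 6 = 12.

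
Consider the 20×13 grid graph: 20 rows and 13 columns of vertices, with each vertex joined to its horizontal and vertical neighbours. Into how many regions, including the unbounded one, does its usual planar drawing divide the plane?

The grid has V = 20·13 = 260 vertices and E = 20·12 + 13·19 = 487 edges.
F = 2 − V + E = 2 − 260 + 487 = 229.

229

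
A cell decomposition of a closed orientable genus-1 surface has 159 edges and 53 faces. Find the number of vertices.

For a closed orientable surface of genus 1, χ = 2 − 2·1 = 0.
V = 0 + E − F = 0 + 159 − 53 = 106.

106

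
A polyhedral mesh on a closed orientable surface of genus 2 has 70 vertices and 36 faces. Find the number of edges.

108

For a closed orientable surface of genus 2, χ = 2 − 2·2 = -2.
E = V + F − (-2) = 70 + 36 − (-2) = 108.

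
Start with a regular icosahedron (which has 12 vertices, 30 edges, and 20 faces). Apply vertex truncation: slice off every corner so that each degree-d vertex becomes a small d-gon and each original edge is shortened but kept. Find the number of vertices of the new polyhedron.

60

Truncation replaces each original edge-end by a new vertex, so V′ = 2E = 60.
Each original edge survives, and each old vertex of degree d contributes d new edges; summing degrees gives Σd = 2E, so E′ = E + 2E = 3E = 90.
Each original face survives and each original vertex becomes one new face: F′ = F + V = 32.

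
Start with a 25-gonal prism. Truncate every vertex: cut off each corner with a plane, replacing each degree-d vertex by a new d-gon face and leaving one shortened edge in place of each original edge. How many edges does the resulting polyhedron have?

225

The base solid has V = 50, E = 75, F = 27.
Truncation replaces each original edge-end by a new vertex, so V′ = 2E = 150.
Each original edge survives, and each old vertex of degree d contributes d new edges; summing degrees gives Σd = 2E, so E′ = E + 2E = 3E = 225.
Each original face survives and each original vertex becomes one new face: F′ = F + V = 77.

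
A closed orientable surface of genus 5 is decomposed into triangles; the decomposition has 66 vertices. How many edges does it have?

222

χ = 2 − 2·5 = -8, and every face is a triangle so 3F = 2E.
V − E + F = -8 with E = 3F/2 gives 66 − (3/2 − 1)·F = -8, so F = 148 and E = 222.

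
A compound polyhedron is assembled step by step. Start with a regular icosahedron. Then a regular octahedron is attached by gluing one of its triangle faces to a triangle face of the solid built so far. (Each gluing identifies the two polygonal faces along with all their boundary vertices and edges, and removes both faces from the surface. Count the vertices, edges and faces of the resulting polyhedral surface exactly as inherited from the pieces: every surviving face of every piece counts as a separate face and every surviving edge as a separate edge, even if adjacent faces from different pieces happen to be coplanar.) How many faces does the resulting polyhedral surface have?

26

A regular icosahedron: V=12, E=30, F=20.
Attach a regular octahedron (V=6, E=12, F=8) along a 3-gon: merge 3 vertices and 3 edges, delete both glued faces → V=15, E=39, F=26.
Check: V − E + F = 15 − 39 + 26 = 2.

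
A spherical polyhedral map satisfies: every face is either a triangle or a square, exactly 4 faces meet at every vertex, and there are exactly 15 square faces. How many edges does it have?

42

Let x be the number of triangles; then F = 15 + x.
Edge–face incidences: 2E = 4·15 + 3·x = 60 + 3x.
Every vertex has degree 4, so 4V = 2E.
Euler: V − E + F = 2 ⇒ (2E)/4 − E + (15 + x) = 2.
Multiply by 8: 2·(2E) − 4·(2E) + 8·(15 + x) = 16, i.e. 120 + 8x − 2·(60 + 3x) = 16.
Collecting terms: 2x = 16, so x = 8.
Then 2E = 60 + 3·8 = 84, so E = 42, V = 2E/4 = 21, F = 15 + 8 = 23.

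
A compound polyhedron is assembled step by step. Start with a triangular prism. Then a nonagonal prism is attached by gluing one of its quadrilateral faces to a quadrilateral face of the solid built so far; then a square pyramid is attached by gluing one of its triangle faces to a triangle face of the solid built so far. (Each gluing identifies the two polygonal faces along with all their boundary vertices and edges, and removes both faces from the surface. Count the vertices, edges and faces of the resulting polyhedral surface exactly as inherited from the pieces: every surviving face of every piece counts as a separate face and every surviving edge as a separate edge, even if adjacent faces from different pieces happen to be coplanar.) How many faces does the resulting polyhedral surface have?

A triangular prism: V=6, E=9, F=5.
Attach a nonagonal prism (V=18, E=27, F=11) along a 4-gon: merge 4 vertices and 4 edges, delete both glued faces → V=20, E=32, F=14.
Attach a square pyramid (V=5, E=8, F=5) along a 3-gon: merge 3 vertices and 3 edges, delete both glued faces → V=22, E=37, F=17.
Check: V − E + F = 22 − 37 + 17 = 2.

17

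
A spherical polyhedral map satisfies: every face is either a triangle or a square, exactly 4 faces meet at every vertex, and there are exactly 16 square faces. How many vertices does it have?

Let x be the number of triangles; then F = 16 + x.
Edge–face incidences: 2E = 4·16 + 3·x = 64 + 3x.
Every vertex has degree 4, so 4V = 2E.
Euler: V − E + F = 2 ⇒ (2E)/4 − E + (16 + x) = 2.
Multiply by 8: 2·(2E) − 4·(2E) + 8·(16 + x) = 16, i.e. 128 + 8x − 2·(64 + 3x) = 16.
Collecting terms: 2x = 16, so x = 8.
Then 2E = 64 + 3·8 = 88, so E = 44, V = 2E/4 = 22, F = 16 + 8 = 24.

22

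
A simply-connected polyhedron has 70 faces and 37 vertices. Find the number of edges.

Here V − E + F = 2.
E = V + F − (2) = 37 + 70 − (2) = 105.

105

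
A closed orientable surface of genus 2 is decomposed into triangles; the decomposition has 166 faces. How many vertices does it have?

χ = 2 − 2·2 = -2, and every face is a triangle so 3F = 2E.
E = 3·166/2 = 249. Then V = -2 + E − F = -2 + 249 − 166 = 81.

81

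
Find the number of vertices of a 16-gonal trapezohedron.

The n-trapezohedron (dual of the n-antiprism) has V = 2·16 + 2 = 34, E = 4·16 = 64, F = 2·16 = 32.

34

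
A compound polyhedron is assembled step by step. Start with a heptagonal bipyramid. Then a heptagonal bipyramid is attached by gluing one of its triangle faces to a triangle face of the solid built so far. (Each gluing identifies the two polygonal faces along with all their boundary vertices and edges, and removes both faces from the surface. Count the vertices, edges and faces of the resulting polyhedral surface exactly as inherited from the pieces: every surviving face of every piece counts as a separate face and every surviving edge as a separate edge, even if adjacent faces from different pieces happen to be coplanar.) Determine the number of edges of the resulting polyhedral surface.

39

A heptagonal bipyramid: V=9, E=21, F=14.
Attach a heptagonal bipyramid (V=9, E=21, F=14) along a 3-gon: merge 3 vertices and 3 edges, delete both glued faces → V=15, E=39, F=26.
Check: V − E + F = 15 − 39 + 26 = 2.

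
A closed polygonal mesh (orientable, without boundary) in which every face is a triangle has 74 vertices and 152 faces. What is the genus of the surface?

Every face is a triangle, so 2E = 3·152 = 456, giving E = 228.
χ = V − E + F = 74 − 228 + 152 = -2.
For a closed orientable surface χ = 2 − 2g, so g = (2 − (-2))/2 = 2.

2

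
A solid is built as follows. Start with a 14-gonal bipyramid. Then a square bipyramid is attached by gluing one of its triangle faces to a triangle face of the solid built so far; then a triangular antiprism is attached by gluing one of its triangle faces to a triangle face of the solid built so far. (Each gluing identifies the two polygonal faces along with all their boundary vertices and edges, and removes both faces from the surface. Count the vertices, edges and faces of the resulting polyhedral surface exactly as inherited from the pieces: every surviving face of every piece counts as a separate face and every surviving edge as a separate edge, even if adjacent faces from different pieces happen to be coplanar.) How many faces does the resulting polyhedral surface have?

A 14-gonal bipyramid: V=16, E=42, F=28.
Attach a square bipyramid (V=6, E=12, F=8) along a 3-gon: merge 3 vertices and 3 edges, delete both glued faces → V=19, E=51, F=34.
Attach a triangular antiprism (V=6, E=12, F=8) along a 3-gon: merge 3 vertices and 3 edges, delete both glued faces → V=22, E=60, F=40.
Check: V − E + F = 22 − 60 + 40 = 2.

40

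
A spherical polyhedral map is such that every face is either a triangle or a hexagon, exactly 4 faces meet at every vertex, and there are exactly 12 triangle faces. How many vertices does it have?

Let x be the number of hexagons; then F = 12 + x.
Edge–face incidences: 2E = 3·12 + 6·x = 36 + 6x.
Every vertex has degree 4, so 4V = 2E.
Euler: V − E + F = 2 ⇒ (2E)/4 − E + (12 + x) = 2.
Multiply by 8: 2·(2E) − 4·(2E) + 8·(12 + x) = 16, i.e. 96 + 8x − 2·(36 + 6x) = 16.
Collecting terms: −4x + 24 = 16, so −4x = −8, so x = 2.
Then 2E = 36 + 6·2 = 48, so E = 24, V = 2E/4 = 12, F = 12 + 2 = 14.

12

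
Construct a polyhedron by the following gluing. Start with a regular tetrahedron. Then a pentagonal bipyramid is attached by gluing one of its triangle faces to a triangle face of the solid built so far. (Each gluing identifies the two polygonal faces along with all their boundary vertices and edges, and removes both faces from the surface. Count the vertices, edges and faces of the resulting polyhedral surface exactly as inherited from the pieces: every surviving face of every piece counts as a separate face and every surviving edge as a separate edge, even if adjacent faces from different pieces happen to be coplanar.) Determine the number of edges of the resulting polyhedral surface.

A regular tetrahedron: V=4, E=6, F=4.
Attach a pentagonal bipyramid (V=7, E=15, F=10) along a 3-gon: merge 3 vertices and 3 edges, delete both glued faces → V=8, E=18, F=12.
Check: V − E + F = 8 − 18 + 12 = 2.

18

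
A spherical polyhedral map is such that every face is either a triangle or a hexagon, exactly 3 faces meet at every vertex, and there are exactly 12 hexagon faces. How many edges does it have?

Let x be the number of triangles; then F = 12 + x.
Edge–face incidences: 2E = 6·12 + 3·x = 72 + 3x.
Every vertex has degree 3, so 3V = 2E.
Euler: V − E + F = 2 ⇒ (2E)/3 − E + (12 + x) = 2.
Multiply by 6: 2·(2E) − 3·(2E) + 6·(12 + x) = 12, i.e. 72 + 6x − (72 + 3x) = 12.
Collecting terms: 3x = 12, so x = 4.
Then 2E = 72 + 3·4 = 84, so E = 42, V = 2E/3 = 28, F = 12 + 4 = 16.

42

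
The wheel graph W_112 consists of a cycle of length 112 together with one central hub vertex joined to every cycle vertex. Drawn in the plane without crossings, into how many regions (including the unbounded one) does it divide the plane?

W_112 has V = 112 + 1 = 113 vertices and E = 2·112 = 224 edges.
By Euler's formula F = 2 − V + E = 2 − 113 + 224 = 113.

113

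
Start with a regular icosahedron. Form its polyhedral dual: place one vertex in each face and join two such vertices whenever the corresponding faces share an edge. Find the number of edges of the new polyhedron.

30

The base solid has V = 12, E = 30, F = 20.
The dual swaps V and F and preserves E: V′ = F = 20, E′ = E = 30, F′ = V = 12.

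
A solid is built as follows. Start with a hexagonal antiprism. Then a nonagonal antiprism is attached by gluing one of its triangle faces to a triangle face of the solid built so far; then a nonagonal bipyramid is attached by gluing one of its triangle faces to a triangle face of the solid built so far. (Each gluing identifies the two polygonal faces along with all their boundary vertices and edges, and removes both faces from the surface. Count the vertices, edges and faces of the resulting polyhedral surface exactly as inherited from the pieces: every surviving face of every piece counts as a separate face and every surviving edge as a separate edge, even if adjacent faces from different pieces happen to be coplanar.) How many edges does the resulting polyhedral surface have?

81

A hexagonal antiprism: V=12, E=24, F=14.
Attach a nonagonal antiprism (V=18, E=36, F=20) along a 3-gon: merge 3 vertices and 3 edges, delete both glued faces → V=27, E=57, F=32.
Attach a nonagonal bipyramid (V=11, E=27, F=18) along a 3-gon: merge 3 vertices and 3 edges, delete both glued faces → V=35, E=81, F=48.
Check: V − E + F = 35 − 81 + 48 = 2.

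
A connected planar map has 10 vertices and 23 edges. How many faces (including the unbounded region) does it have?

15

Euler's formula for a connected plane graph: V − E + F = 2, so F = 2 − 10 + 23 = 15.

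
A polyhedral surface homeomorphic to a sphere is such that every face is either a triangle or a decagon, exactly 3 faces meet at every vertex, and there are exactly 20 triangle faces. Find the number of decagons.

12

Let x be the number of decagons; then F = 20 + x.
Edge–face incidences: 2E = 3·20 + 10·x = 60 + 10x.
Every vertex has degree 3, so 3V = 2E.
Euler: V − E + F = 2 ⇒ (2E)/3 − E + (20 + x) = 2.
Multiply by 6: 2·(2E) − 3·(2E) + 6·(20 + x) = 12, i.e. 120 + 6x − (60 + 10x) = 12.
Collecting terms: −4x + 60 = 12, so −4x = −48, so x = 12.
Then 2E = 60 + 10·12 = 180, so E = 90, V = 2E/3 = 60, F = 20 + 12 = 32.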